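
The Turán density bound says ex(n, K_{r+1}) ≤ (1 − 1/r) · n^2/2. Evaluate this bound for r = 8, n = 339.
Turán density bound = (7/8) · 339^2/2 = 804447/16 ≈ 50277.9375

Turán's theorem: ex(n, K_{r+1}) is achieved by the complete r-partite Turán graph T(n, r) with parts as balanced as possible, and is at most (1 − 1/r) · n^2/2. For r = 8, n = 339: the density bound is (7/8) · 114921/2 = 804447/16 ≈ 50277.9375. The integer-valued extremum is e(T(339, 8)) = 50277, which is strictly less than the density bound 804447/16 since 8 ∤ 339 (the parts of T(339, 8) cannot all be equal).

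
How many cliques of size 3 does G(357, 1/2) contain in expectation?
E[# K_3] = C(357, 3) · (1/2)^C(3, 2) = 7519610 / 2^3 = 3759805/4 = 939951.25

For each 3-subset S of vertices (there are C(357, 3) = 7519610 such S), let X_S = 1 if S induces a K_3 (all C(3, 2) = 3 edges present). Then P(X_S = 1) = (1/2)^3 = 1/8. By linearity of expectation, E[# K_3] = C(357, 3) · (1/2)^3 = 7519610 / 8 = 3759805/4 = 939951.25.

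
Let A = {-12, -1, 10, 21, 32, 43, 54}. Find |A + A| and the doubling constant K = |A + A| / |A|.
K = |A + A| / |A| = 13/7

Enumerate A + A = {a + b : a, b ∈ A}. With |A| = 7, there are |A|^2 = 49 ordered sum pairs; collecting distinct values, A + A = {-24, -13, -2, 9, 20, 31, 42, 53, 64, 75, 86, 97, 108}, so |A + A| = 13. Thus K = 13/7. Here |A + A| = 2|A| − 1 = 13, the minimum possible — so K = 13/7 is minimal, which holds iff A is an arithmetic progression.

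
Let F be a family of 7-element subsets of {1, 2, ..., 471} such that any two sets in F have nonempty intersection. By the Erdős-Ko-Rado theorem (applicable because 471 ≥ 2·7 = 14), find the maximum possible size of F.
max |F| = C(470, 6) = 14499058677285

Erdős-Ko-Rado (1961): when n ≥ 2k, max |F| = C(n−1, k−1). The bound is attained by the star {A : i ∈ A} for any fixed i ∈ [n]. Here C(471−1, 7−1) = C(470, 6) = 14499058677285.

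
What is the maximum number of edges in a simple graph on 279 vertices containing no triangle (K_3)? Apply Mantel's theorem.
ex(279, K_3) = ⌊279^2/4⌋ = 19460

Mantel (1907): a triangle-free graph on n vertices has at most ⌊n^2/4⌋ edges, with equality for the complete bipartite graph K_{⌊n/2⌋, ⌈n/2⌉}. For n = 279: ⌊279^2/4⌋ = ⌊77841/4⌋ = 19460. The extremal graph is K_{139, 140}, which has 139·140 = 19460 edges.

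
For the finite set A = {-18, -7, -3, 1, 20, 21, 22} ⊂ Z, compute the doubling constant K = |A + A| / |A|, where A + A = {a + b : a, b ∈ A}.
K = |A + A| / |A| = 25/7

Enumerate A + A = {a + b : a, b ∈ A}. With |A| = 7, there are |A|^2 = 49 ordered sum pairs; collecting distinct values, A + A = {-36, -25, -21, -17, -14, -10, -6, -2, 2, 3, 4, 13, 14, 15, 17, 18, 19, 21, 22, 23, 40, 41, 42, 43, 44}, so |A + A| = 25. Thus K = 25/7. For comparison, the minimum possible |A + A| over all 7-element sets is 2·7 − 1 = 13 (so min K = 13/7), attained only by arithmetic progressions.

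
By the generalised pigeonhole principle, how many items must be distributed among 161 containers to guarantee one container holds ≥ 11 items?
n = (11 − 1)·161 + 1 = 1611

By the generalised pigeonhole principle, to guarantee some box contains ≥ r objects we need more than (r − 1) · k objects total. Threshold: n = (r − 1) · k + 1. With r = 11 and k = 161: n = 10 · 161 + 1 = 1610 + 1 = 1611. For n = 1610 = 10 · 161, we can put exactly 10 objects in every box, avoiding 11 in any single one — so 1611 is tight.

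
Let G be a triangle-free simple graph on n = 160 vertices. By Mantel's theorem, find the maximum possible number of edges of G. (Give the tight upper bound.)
ex(160, K_3) = ⌊160^2/4⌋ = 6400

Mantel (1907): a triangle-free graph on n vertices has at most ⌊n^2/4⌋ edges, with equality for the complete bipartite graph K_{⌊n/2⌋, ⌈n/2⌉}. For n = 160: ⌊160^2/4⌋ = ⌊25600/4⌋ = 6400. The extremal graph is K_{80, 80}, which has 80·80 = 6400 edges.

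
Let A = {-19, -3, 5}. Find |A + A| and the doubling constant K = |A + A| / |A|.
K = |A + A| / |A| = 6/3 = 2

Enumerate A + A = {a + b : a, b ∈ A}. With |A| = 3, there are |A|^2 = 9 ordered sum pairs; collecting distinct values, A + A = {-38, -22, -14, -6, 2, 10}, so |A + A| = 6. Thus K = 6/3 = 2. For comparison, the minimum possible |A + A| over all 3-element sets is 2·3 − 1 = 5 (so min K = 5/3), attained only by arithmetic progressions.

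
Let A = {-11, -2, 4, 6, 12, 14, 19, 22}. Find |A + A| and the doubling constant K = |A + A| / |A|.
K = |A + A| / |A| = 29/8

Enumerate A + A = {a + b : a, b ∈ A}. With |A| = 8, there are |A|^2 = 64 ordered sum pairs; collecting distinct values, A + A = {-22, -13, -7, -5, -4, 1, 2, 3, 4, 8, 10, 11, 12, 16, 17, 18, 20, 23, 24, 25, 26, 28, 31, 33, 34, 36, 38, 41, 44}, so |A + A| = 29. Thus K = 29/8. For comparison, the minimum possible |A + A| over all 8-element sets is 2·8 − 1 = 15 (so min K = 15/8), attained only by arithmetic progressions.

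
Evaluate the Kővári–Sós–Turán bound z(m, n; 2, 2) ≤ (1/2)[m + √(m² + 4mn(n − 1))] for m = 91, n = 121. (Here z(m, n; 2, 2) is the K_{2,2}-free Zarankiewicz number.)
z(91, 121; 2, 2) ≤ (1/2)[91 + √(91² + 4·91·121·120)] = (1/2)[91 + √5293561] = 1195.887

Kővári–Sós–Turán: let r_1, ..., r_91 be the row sums and z = Σ r_i the total number of 1s. Each pair of columns can share at most one row with both entries 1 (else a 2×2 all-ones block appears), so Σ_i C(r_i, 2) ≤ C(121, 2) = 7260. By convexity Σ_i C(r_i, 2) ≥ 91·C(z/91, 2) = z(z − 91)/(2·91), giving z² − 91z − 91·121·120 ≤ 0 and hence z ≤ (1/2)[91 + √(8281 + 4·1321320)] = (1/2)[91 + √5293561] ≈ (1/2)(91 + 2300.774) = 1195.887.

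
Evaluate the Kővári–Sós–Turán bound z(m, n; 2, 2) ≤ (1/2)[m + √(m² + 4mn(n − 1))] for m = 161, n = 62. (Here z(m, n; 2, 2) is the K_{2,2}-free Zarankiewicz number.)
z(161, 62; 2, 2) ≤ (1/2)[161 + √(161² + 4·161·62·61)] = (1/2)[161 + √2461529] = 864.963

Kővári–Sós–Turán: let r_1, ..., r_161 be the row sums and z = Σ r_i the total number of 1s. Each pair of columns can share at most one row with both entries 1 (else a 2×2 all-ones block appears), so Σ_i C(r_i, 2) ≤ C(62, 2) = 1891. By convexity Σ_i C(r_i, 2) ≥ 161·C(z/161, 2) = z(z − 161)/(2·161), giving z² − 161z − 161·62·61 ≤ 0 and hence z ≤ (1/2)[161 + √(25921 + 4·608902)] = (1/2)[161 + √2461529] ≈ (1/2)(161 + 1568.9261) = 864.963.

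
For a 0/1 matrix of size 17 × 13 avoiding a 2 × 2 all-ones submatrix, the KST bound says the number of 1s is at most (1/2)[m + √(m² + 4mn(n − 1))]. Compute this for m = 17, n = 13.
z(17, 13; 2, 2) ≤ (1/2)[17 + √(17² + 4·17·13·12)] = (1/2)[17 + √10897] = 60.6943

Kővári–Sós–Turán: let r_1, ..., r_17 be the row sums and z = Σ r_i the total number of 1s. Each pair of columns can share at most one row with both entries 1 (else a 2×2 all-ones block appears), so Σ_i C(r_i, 2) ≤ C(13, 2) = 78. By convexity Σ_i C(r_i, 2) ≥ 17·C(z/17, 2) = z(z − 17)/(2·17), giving z² − 17z − 17·13·12 ≤ 0 and hence z ≤ (1/2)[17 + √(289 + 4·2652)] = (1/2)[17 + √10897] ≈ (1/2)(17 + 104.3887) = 60.6943.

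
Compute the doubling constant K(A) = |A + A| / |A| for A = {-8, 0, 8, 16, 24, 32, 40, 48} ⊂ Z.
K = |A + A| / |A| = 15/8

Enumerate A + A = {a + b : a, b ∈ A}. With |A| = 8, there are |A|^2 = 64 ordered sum pairs; collecting distinct values, A + A = {-16, -8, 0, 8, 16, 24, 32, 40, 48, 56, 64, 72, 80, 88, 96}, so |A + A| = 15. Thus K = 15/8. Here |A + A| = 2|A| − 1 = 15, the minimum possible — so K = 15/8 is minimal, which holds iff A is an arithmetic progression.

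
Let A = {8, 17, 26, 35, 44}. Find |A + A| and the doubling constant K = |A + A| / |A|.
K = |A + A| / |A| = 9/5

Enumerate A + A = {a + b : a, b ∈ A}. With |A| = 5, there are |A|^2 = 25 ordered sum pairs; collecting distinct values, A + A = {16, 25, 34, 43, 52, 61, 70, 79, 88}, so |A + A| = 9. Thus K = 9/5. Here |A + A| = 2|A| − 1 = 9, the minimum possible — so K = 9/5 is minimal, which holds iff A is an arithmetic progression.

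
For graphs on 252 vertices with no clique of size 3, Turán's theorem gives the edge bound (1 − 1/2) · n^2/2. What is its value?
Turán density bound = (1/2) · 252^2/2 = 15876

Turán's theorem: ex(n, K_{r+1}) is achieved by the complete r-partite Turán graph T(n, r) with parts as balanced as possible, and is at most (1 − 1/r) · n^2/2. For r = 2, n = 252: the density bound is (1/2) · 63504/2 = 15876. Since 2 ∣ 252, the Turán graph T(252, 2) has parts of equal size 126, and its edge count e(T(252, 2)) = 15876 attains the density bound exactly.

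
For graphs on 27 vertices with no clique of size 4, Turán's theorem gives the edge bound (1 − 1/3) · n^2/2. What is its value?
Turán density bound = (2/3) · 27^2/2 = 243

Turán's theorem: ex(n, K_{r+1}) is achieved by the complete r-partite Turán graph T(n, r) with parts as balanced as possible, and is at most (1 − 1/r) · n^2/2. For r = 3, n = 27: the density bound is (2/3) · 729/2 = 243. Since 3 ∣ 27, the Turán graph T(27, 3) has parts of equal size 9, and its edge count e(T(27, 3)) = 243 attains the density bound exactly.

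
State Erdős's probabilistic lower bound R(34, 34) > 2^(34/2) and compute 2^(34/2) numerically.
2^(34/2) = 131072; so R(34, 34) > 131072

Colour each edge of K_n uniformly at random with red/blue. The expected number of monochromatic K_34 is C(n, 34) · 2 · 2^(−C(34,2)). If C(n, 34) · 2^(1 − C(34,2)) < 1, then with positive probability no monochromatic K_34 exists, so R(34, 34) > n. The standard estimate C(n, 34) ≤ n^34/34! shows this inequality holds whenever n ≤ 2^(34/2) (since 34! · 2^(C(34,2) − 1) > 2^(34^2/2) ≥ n^34). Hence R(34, 34) > 2^(34/2) = 131072.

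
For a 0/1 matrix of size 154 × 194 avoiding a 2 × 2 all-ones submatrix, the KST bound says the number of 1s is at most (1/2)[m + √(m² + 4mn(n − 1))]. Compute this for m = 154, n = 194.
z(154, 194; 2, 2) ≤ (1/2)[154 + √(154² + 4·154·194·193)] = (1/2)[154 + √23087988] = 2479.4981

Kővári–Sós–Turán: let r_1, ..., r_154 be the row sums and z = Σ r_i the total number of 1s. Each pair of columns can share at most one row with both entries 1 (else a 2×2 all-ones block appears), so Σ_i C(r_i, 2) ≤ C(194, 2) = 18721. By convexity Σ_i C(r_i, 2) ≥ 154·C(z/154, 2) = z(z − 154)/(2·154), giving z² − 154z − 154·194·193 ≤ 0 and hence z ≤ (1/2)[154 + √(23716 + 4·5766068)] = (1/2)[154 + √23087988] ≈ (1/2)(154 + 4804.9961) = 2479.4981.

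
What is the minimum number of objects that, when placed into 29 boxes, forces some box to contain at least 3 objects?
n = (3 − 1)·29 + 1 = 59

By the generalised pigeonhole principle, to guarantee some box contains ≥ r objects we need more than (r − 1) · k objects total. Threshold: n = (r − 1) · k + 1. With r = 3 and k = 29: n = 2 · 29 + 1 = 58 + 1 = 59. For n = 58 = 2 · 29, we can put exactly 2 objects in every box, avoiding 3 in any single one — so 59 is tight.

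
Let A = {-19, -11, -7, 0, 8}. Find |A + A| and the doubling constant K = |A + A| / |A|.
K = |A + A| / |A| = 14/5

Enumerate A + A = {a + b : a, b ∈ A}. With |A| = 5, there are |A|^2 = 25 ordered sum pairs; collecting distinct values, A + A = {-38, -30, -26, -22, -19, -18, -14, -11, -7, -3, 0, 1, 8, 16}, so |A + A| = 14. Thus K = 14/5. For comparison, the minimum possible |A + A| over all 5-element sets is 2·5 − 1 = 9 (so min K = 9/5), attained only by arithmetic progressions.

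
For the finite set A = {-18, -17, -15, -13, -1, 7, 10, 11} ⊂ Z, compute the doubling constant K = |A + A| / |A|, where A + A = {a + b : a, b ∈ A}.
K = |A + A| / |A| = 31/8

Enumerate A + A = {a + b : a, b ∈ A}. With |A| = 8, there are |A|^2 = 64 ordered sum pairs; collecting distinct values, A + A = {-36, -35, -34, -33, -32, -31, -30, -28, -26, -19, -18, -16, -14, -11, -10, -8, -7, -6, -5, -4, -3, -2, 6, 9, 10, 14, 17, 18, 20, 21, 22}, so |A + A| = 31. Thus K = 31/8. For comparison, the minimum possible |A + A| over all 8-element sets is 2·8 − 1 = 15 (so min K = 15/8), attained only by arithmetic progressions.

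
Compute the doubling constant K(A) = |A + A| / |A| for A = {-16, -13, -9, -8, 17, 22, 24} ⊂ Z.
K = |A + A| / |A| = 26/7

Enumerate A + A = {a + b : a, b ∈ A}. With |A| = 7, there are |A|^2 = 49 ordered sum pairs; collecting distinct values, A + A = {-32, -29, -26, -25, -24, -22, -21, -18, -17, -16, 1, 4, 6, 8, 9, 11, 13, 14, 15, 16, 34, 39, 41, 44, 46, 48}, so |A + A| = 26. Thus K = 26/7. For comparison, the minimum possible |A + A| over all 7-element sets is 2·7 − 1 = 13 (so min K = 13/7), attained only by arithmetic progressions.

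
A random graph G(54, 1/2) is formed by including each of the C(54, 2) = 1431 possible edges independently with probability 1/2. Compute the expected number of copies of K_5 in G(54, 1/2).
E[# K_5] = C(54, 5) · (1/2)^C(5, 2) = 3162510 / 2^10 = 1581255/512 ≈ 3088.388672

For each 5-subset S of vertices (there are C(54, 5) = 3162510 such S), let X_S = 1 if S induces a K_5 (all C(5, 2) = 10 edges present). Then P(X_S = 1) = (1/2)^10 = 1/1024. By linearity of expectation, E[# K_5] = C(54, 5) · (1/2)^10 = 3162510 / 1024 = 1581255/512 ≈ 3088.388672.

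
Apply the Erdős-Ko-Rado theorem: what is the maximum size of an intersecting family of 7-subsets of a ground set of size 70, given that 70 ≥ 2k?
max |F| = C(69, 6) = 119877472

Erdős-Ko-Rado (1961): when n ≥ 2k, max |F| = C(n−1, k−1). The bound is attained by the star {A : i ∈ A} for any fixed i ∈ [n]. Here C(70−1, 7−1) = C(69, 6) = 119877472.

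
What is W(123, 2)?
W(123, 2) = 123 + 1 = 124

A 2-term AP is any pair of integers, so a monochromatic 2-AP exists iff some colour is used at least twice. With 123 colours, the colouring i ↦ i on {1, ..., 123} uses each colour once, avoiding any monochromatic pair, so W(123, 2) > 123. For {1, ..., 124}, pigeonhole forces two integers of the same colour, which form a monochromatic 2-AP. Hence W(123, 2) = 124.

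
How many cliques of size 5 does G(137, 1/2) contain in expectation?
E[# K_5] = C(137, 5) · (1/2)^C(5, 2) = 373566942 / 2^10 = 186783471/512 ≈ 364811.466797

For each 5-subset S of vertices (there are C(137, 5) = 373566942 such S), let X_S = 1 if S induces a K_5 (all C(5, 2) = 10 edges present). Then P(X_S = 1) = (1/2)^10 = 1/1024. By linearity of expectation, E[# K_5] = C(137, 5) · (1/2)^10 = 373566942 / 1024 = 186783471/512 ≈ 364811.466797.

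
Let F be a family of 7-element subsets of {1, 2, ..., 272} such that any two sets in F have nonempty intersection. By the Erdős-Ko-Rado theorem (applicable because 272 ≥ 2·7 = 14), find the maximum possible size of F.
max |F| = C(271, 6) = 520331994189

The Erdős-Ko-Rado theorem states: for n ≥ 2k, an intersecting family of k-subsets of an n-element set has size at most C(n − 1, k − 1), with equality for 'star' families {A ⊆ [n] : |A| = k, i ∈ A} (fix an element i). For n = 272, k = 7: C(271, 6) = 520331994189.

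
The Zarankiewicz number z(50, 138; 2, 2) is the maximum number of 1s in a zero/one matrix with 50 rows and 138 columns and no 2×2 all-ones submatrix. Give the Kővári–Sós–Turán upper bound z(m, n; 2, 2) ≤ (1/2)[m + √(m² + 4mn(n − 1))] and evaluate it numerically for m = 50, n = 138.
z(50, 138; 2, 2) ≤ (1/2)[50 + √(50² + 4·50·138·137)] = (1/2)[50 + √3783700] = 997.5868

Kővári–Sós–Turán: let r_1, ..., r_50 be the row sums and z = Σ r_i the total number of 1s. Each pair of columns can share at most one row with both entries 1 (else a 2×2 all-ones block appears), so Σ_i C(r_i, 2) ≤ C(138, 2) = 9453. By convexity Σ_i C(r_i, 2) ≥ 50·C(z/50, 2) = z(z − 50)/(2·50), giving z² − 50z − 50·138·137 ≤ 0 and hence z ≤ (1/2)[50 + √(2500 + 4·945300)] = (1/2)[50 + √3783700] ≈ (1/2)(50 + 1945.1735) = 997.5868.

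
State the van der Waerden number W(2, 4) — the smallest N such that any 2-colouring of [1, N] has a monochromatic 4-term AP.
W(2, 4) = 35

This is a classical value, W(2, 4) = 35, established by combining an explicit 2-colouring of {1, ..., 34} with no monochromatic 4-AP (giving the lower bound W(2, 4) > 34) and a finite case analysis / exhaustive computer search showing every 2-colouring of {1, ..., 35} has such an AP.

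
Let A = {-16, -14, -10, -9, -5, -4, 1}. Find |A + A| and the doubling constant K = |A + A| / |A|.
K = |A + A| / |A| = 20/7

Enumerate A + A = {a + b : a, b ∈ A}. With |A| = 7, there are |A|^2 = 49 ordered sum pairs; collecting distinct values, A + A = {-32, -30, -28, -26, -25, -24, -23, -21, -20, -19, -18, -15, -14, -13, -10, -9, -8, -4, -3, 2}, so |A + A| = 20. Thus K = 20/7. For comparison, the minimum possible |A + A| over all 7-element sets is 2·7 − 1 = 13 (so min K = 13/7), attained only by arithmetic progressions.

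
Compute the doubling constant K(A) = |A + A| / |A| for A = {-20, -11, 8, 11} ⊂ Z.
K = |A + A| / |A| = 10/4 = 5/2

Enumerate A + A = {a + b : a, b ∈ A}. With |A| = 4, there are |A|^2 = 16 ordered sum pairs; collecting distinct values, A + A = {-40, -31, -22, -12, -9, -3, 0, 16, 19, 22}, so |A + A| = 10. Thus K = 10/4 = 5/2. For comparison, the minimum possible |A + A| over all 4-element sets is 2·4 − 1 = 7 (so min K = 7/4), attained only by arithmetic progressions.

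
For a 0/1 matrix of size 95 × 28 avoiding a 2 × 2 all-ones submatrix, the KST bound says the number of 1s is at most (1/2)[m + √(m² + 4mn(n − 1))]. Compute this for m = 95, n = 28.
z(95, 28; 2, 2) ≤ (1/2)[95 + √(95² + 4·95·28·27)] = (1/2)[95 + √296305] = 319.6695

Kővári–Sós–Turán: let r_1, ..., r_95 be the row sums and z = Σ r_i the total number of 1s. Each pair of columns can share at most one row with both entries 1 (else a 2×2 all-ones block appears), so Σ_i C(r_i, 2) ≤ C(28, 2) = 378. By convexity Σ_i C(r_i, 2) ≥ 95·C(z/95, 2) = z(z − 95)/(2·95), giving z² − 95z − 95·28·27 ≤ 0 and hence z ≤ (1/2)[95 + √(9025 + 4·71820)] = (1/2)[95 + √296305] ≈ (1/2)(95 + 544.339) = 319.6695.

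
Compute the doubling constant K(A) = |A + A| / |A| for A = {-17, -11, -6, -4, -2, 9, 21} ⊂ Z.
K = |A + A| / |A| = 26/7

Enumerate A + A = {a + b : a, b ∈ A}. With |A| = 7, there are |A|^2 = 49 ordered sum pairs; collecting distinct values, A + A = {-34, -28, -23, -22, -21, -19, -17, -15, -13, -12, -10, -8, -6, -4, -2, 3, 4, 5, 7, 10, 15, 17, 18, 19, 30, 42}, so |A + A| = 26. Thus K = 26/7. For comparison, the minimum possible |A + A| over all 7-element sets is 2·7 − 1 = 13 (so min K = 13/7), attained only by arithmetic progressions.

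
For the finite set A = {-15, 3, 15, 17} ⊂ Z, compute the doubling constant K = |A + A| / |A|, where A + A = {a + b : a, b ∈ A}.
K = |A + A| / |A| = 10/4 = 5/2

Enumerate A + A = {a + b : a, b ∈ A}. With |A| = 4, there are |A|^2 = 16 ordered sum pairs; collecting distinct values, A + A = {-30, -12, 0, 2, 6, 18, 20, 30, 32, 34}, so |A + A| = 10. Thus K = 10/4 = 5/2. For comparison, the minimum possible |A + A| over all 4-element sets is 2·4 − 1 = 7 (so min K = 7/4), attained only by arithmetic progressions.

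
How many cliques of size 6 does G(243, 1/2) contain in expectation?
E[# K_6] = C(243, 6) · (1/2)^C(6, 2) = 268715232324 / 2^15 = 67178808081/8192 ≈ 8200538.095825

For each 6-subset S of vertices (there are C(243, 6) = 268715232324 such S), let X_S = 1 if S induces a K_6 (all C(6, 2) = 15 edges present). Then P(X_S = 1) = (1/2)^15 = 1/32768. By linearity of expectation, E[# K_6] = C(243, 6) · (1/2)^15 = 268715232324 / 32768 = 67178808081/8192 ≈ 8200538.095825.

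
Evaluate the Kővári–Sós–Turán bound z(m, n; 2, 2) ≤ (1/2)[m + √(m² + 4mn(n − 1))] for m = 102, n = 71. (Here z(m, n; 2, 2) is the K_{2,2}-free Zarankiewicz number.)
z(102, 71; 2, 2) ≤ (1/2)[102 + √(102² + 4·102·71·70)] = (1/2)[102 + √2038164] = 764.8214

Kővári–Sós–Turán: let r_1, ..., r_102 be the row sums and z = Σ r_i the total number of 1s. Each pair of columns can share at most one row with both entries 1 (else a 2×2 all-ones block appears), so Σ_i C(r_i, 2) ≤ C(71, 2) = 2485. By convexity Σ_i C(r_i, 2) ≥ 102·C(z/102, 2) = z(z − 102)/(2·102), giving z² − 102z − 102·71·70 ≤ 0 and hence z ≤ (1/2)[102 + √(10404 + 4·506940)] = (1/2)[102 + √2038164] ≈ (1/2)(102 + 1427.6428) = 764.8214.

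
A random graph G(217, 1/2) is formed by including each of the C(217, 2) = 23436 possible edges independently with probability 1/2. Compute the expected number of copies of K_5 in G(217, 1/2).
E[# K_5] = C(217, 5) · (1/2)^C(5, 2) = 3827930778 / 2^10 = 1913965389/512 ≈ 3738213.650391

For each 5-subset S of vertices (there are C(217, 5) = 3827930778 such S), let X_S = 1 if S induces a K_5 (all C(5, 2) = 10 edges present). Then P(X_S = 1) = (1/2)^10 = 1/1024. By linearity of expectation, E[# K_5] = C(217, 5) · (1/2)^10 = 3827930778 / 1024 = 1913965389/512 ≈ 3738213.650391.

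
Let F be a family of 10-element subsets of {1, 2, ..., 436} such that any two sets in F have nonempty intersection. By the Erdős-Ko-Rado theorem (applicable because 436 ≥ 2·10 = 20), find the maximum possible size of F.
max |F| = C(435, 9) = 1414041835953656910

Erdős-Ko-Rado (1961): when n ≥ 2k, max |F| = C(n−1, k−1). The bound is attained by the star {A : i ∈ A} for any fixed i ∈ [n]. Here C(436−1, 10−1) = C(435, 9) = 1414041835953656910.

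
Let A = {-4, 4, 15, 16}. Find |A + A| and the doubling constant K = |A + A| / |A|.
K = |A + A| / |A| = 10/4 = 5/2

Enumerate A + A = {a + b : a, b ∈ A}. With |A| = 4, there are |A|^2 = 16 ordered sum pairs; collecting distinct values, A + A = {-8, 0, 8, 11, 12, 19, 20, 30, 31, 32}, so |A + A| = 10. Thus K = 10/4 = 5/2. For comparison, the minimum possible |A + A| over all 4-element sets is 2·4 − 1 = 7 (so min K = 7/4), attained only by arithmetic progressions.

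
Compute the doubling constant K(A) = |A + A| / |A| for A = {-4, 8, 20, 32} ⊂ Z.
K = |A + A| / |A| = 7/4

Enumerate A + A = {a + b : a, b ∈ A}. With |A| = 4, there are |A|^2 = 16 ordered sum pairs; collecting distinct values, A + A = {-8, 4, 16, 28, 40, 52, 64}, so |A + A| = 7. Thus K = 7/4. Here |A + A| = 2|A| − 1 = 7, the minimum possible — so K = 7/4 is minimal, which holds iff A is an arithmetic progression.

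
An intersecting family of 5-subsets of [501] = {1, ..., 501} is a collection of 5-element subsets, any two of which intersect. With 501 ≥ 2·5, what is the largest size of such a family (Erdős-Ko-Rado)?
max |F| = C(500, 4) = 2573031125

Erdős-Ko-Rado (1961): when n ≥ 2k, max |F| = C(n−1, k−1). The bound is attained by the star {A : i ∈ A} for any fixed i ∈ [n]. Here C(501−1, 5−1) = C(500, 4) = 2573031125.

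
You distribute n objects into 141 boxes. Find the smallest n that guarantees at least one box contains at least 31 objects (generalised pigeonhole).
n = (31 − 1)·141 + 1 = 4231

By the generalised pigeonhole principle, to guarantee some box contains ≥ r objects we need more than (r − 1) · k objects total. Threshold: n = (r − 1) · k + 1. With r = 31 and k = 141: n = 30 · 141 + 1 = 4230 + 1 = 4231. For n = 4230 = 30 · 141, we can put exactly 30 objects in every box, avoiding 31 in any single one — so 4231 is tight.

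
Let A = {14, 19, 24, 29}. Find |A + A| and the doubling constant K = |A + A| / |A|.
K = |A + A| / |A| = 7/4

Enumerate A + A = {a + b : a, b ∈ A}. With |A| = 4, there are |A|^2 = 16 ordered sum pairs; collecting distinct values, A + A = {28, 33, 38, 43, 48, 53, 58}, so |A + A| = 7. Thus K = 7/4. Here |A + A| = 2|A| − 1 = 7, the minimum possible — so K = 7/4 is minimal, which holds iff A is an arithmetic progression.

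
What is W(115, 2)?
W(115, 2) = 115 + 1 = 116

A 2-term AP is any pair of integers, so a monochromatic 2-AP exists iff some colour is used at least twice. With 115 colours, the colouring i ↦ i on {1, ..., 115} uses each colour once, avoiding any monochromatic pair, so W(115, 2) > 115. For {1, ..., 116}, pigeonhole forces two integers of the same colour, which form a monochromatic 2-AP. Hence W(115, 2) = 116.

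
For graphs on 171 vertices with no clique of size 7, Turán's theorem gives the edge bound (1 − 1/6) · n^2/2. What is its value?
Turán density bound = (5/6) · 171^2/2 = 48735/4 ≈ 12183.75

Turán's theorem: ex(n, K_{r+1}) is achieved by the complete r-partite Turán graph T(n, r) with parts as balanced as possible, and is at most (1 − 1/r) · n^2/2. For r = 6, n = 171: the density bound is (5/6) · 29241/2 = 48735/4 ≈ 12183.75. The integer-valued extremum is e(T(171, 6)) = 12183, which is strictly less than the density bound 48735/4 since 6 ∤ 171 (the parts of T(171, 6) cannot all be equal).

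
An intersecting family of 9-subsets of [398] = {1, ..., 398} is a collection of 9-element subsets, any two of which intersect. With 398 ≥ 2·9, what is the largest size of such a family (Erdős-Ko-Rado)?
max |F| = C(397, 8) = 14255369164931895

The Erdős-Ko-Rado theorem states: for n ≥ 2k, an intersecting family of k-subsets of an n-element set has size at most C(n − 1, k − 1), with equality for 'star' families {A ⊆ [n] : |A| = k, i ∈ A} (fix an element i). For n = 398, k = 9: C(397, 8) = 14255369164931895.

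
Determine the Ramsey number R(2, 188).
R(2, 188) = 188

R(2, k) = k for all k ≥ 2: in a 2-colouring of K_k, either some edge is red (a red K_2) or all edges are blue (a blue K_k). And K_{187} coloured all-blue has no blue K_188, so R(2, 188) > 187. Hence R(2, 188) = 188.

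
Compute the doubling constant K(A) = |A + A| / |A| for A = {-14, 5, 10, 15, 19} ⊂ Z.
K = |A + A| / |A| = 14/5

Enumerate A + A = {a + b : a, b ∈ A}. With |A| = 5, there are |A|^2 = 25 ordered sum pairs; collecting distinct values, A + A = {-28, -9, -4, 1, 5, 10, 15, 20, 24, 25, 29, 30, 34, 38}, so |A + A| = 14. Thus K = 14/5. For comparison, the minimum possible |A + A| over all 5-element sets is 2·5 − 1 = 9 (so min K = 9/5), attained only by arithmetic progressions.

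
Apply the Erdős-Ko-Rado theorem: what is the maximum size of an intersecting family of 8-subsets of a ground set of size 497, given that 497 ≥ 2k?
max |F| = C(496, 7) = 1404341991932880

Erdős-Ko-Rado (1961): when n ≥ 2k, max |F| = C(n−1, k−1). The bound is attained by the star {A : i ∈ A} for any fixed i ∈ [n]. Here C(497−1, 8−1) = C(496, 7) = 1404341991932880.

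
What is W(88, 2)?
W(88, 2) = 88 + 1 = 89

A 2-term AP is any pair of integers, so a monochromatic 2-AP exists iff some colour is used at least twice. With 88 colours, the colouring i ↦ i on {1, ..., 88} uses each colour once, avoiding any monochromatic pair, so W(88, 2) > 88. For {1, ..., 89}, pigeonhole forces two integers of the same colour, which form a monochromatic 2-AP. Hence W(88, 2) = 89.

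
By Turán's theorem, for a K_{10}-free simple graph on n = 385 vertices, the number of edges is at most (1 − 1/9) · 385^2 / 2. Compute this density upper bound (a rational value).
Turán density bound = (8/9) · 385^2/2 = 592900/9 ≈ 65877.7778

Turán's theorem: ex(n, K_{r+1}) is achieved by the complete r-partite Turán graph T(n, r) with parts as balanced as possible, and is at most (1 − 1/r) · n^2/2. For r = 9, n = 385: the density bound is (8/9) · 148225/2 = 592900/9 ≈ 65877.7778. The integer-valued extremum is e(T(385, 9)) = 65877, which is strictly less than the density bound 592900/9 since 9 ∤ 385 (the parts of T(385, 9) cannot all be equal).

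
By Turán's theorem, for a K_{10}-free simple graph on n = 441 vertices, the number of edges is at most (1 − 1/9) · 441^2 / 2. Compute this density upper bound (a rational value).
Turán density bound = (8/9) · 441^2/2 = 86436

Turán's theorem: ex(n, K_{r+1}) is achieved by the complete r-partite Turán graph T(n, r) with parts as balanced as possible, and is at most (1 − 1/r) · n^2/2. For r = 9, n = 441: the density bound is (8/9) · 194481/2 = 86436. Since 9 ∣ 441, the Turán graph T(441, 9) has parts of equal size 49, and its edge count e(T(441, 9)) = 86436 attains the density bound exactly.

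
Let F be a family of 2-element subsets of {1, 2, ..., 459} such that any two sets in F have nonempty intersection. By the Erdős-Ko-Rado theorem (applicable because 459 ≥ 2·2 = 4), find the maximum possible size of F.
max |F| = C(458, 1) = 458

Erdős-Ko-Rado (1961): when n ≥ 2k, max |F| = C(n−1, k−1). The bound is attained by the star {A : i ∈ A} for any fixed i ∈ [n]. Here C(459−1, 2−1) = C(458, 1) = 458.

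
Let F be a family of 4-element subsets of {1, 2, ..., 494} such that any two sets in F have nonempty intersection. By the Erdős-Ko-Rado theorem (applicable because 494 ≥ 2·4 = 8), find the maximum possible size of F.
max |F| = C(493, 3) = 19849166

The Erdős-Ko-Rado theorem states: for n ≥ 2k, an intersecting family of k-subsets of an n-element set has size at most C(n − 1, k − 1), with equality for 'star' families {A ⊆ [n] : |A| = k, i ∈ A} (fix an element i). For n = 494, k = 4: C(493, 3) = 19849166.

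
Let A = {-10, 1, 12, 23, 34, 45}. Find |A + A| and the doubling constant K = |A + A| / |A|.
K = |A + A| / |A| = 11/6

Enumerate A + A = {a + b : a, b ∈ A}. With |A| = 6, there are |A|^2 = 36 ordered sum pairs; collecting distinct values, A + A = {-20, -9, 2, 13, 24, 35, 46, 57, 68, 79, 90}, so |A + A| = 11. Thus K = 11/6. Here |A + A| = 2|A| − 1 = 11, the minimum possible — so K = 11/6 is minimal, which holds iff A is an arithmetic progression.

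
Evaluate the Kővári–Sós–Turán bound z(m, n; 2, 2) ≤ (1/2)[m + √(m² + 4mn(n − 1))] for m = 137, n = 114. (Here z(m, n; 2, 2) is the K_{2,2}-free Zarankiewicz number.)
z(137, 114; 2, 2) ≤ (1/2)[137 + √(137² + 4·137·114·113)] = (1/2)[137 + √7078105] = 1398.7354

Kővári–Sós–Turán: let r_1, ..., r_137 be the row sums and z = Σ r_i the total number of 1s. Each pair of columns can share at most one row with both entries 1 (else a 2×2 all-ones block appears), so Σ_i C(r_i, 2) ≤ C(114, 2) = 6441. By convexity Σ_i C(r_i, 2) ≥ 137·C(z/137, 2) = z(z − 137)/(2·137), giving z² − 137z − 137·114·113 ≤ 0 and hence z ≤ (1/2)[137 + √(18769 + 4·1764834)] = (1/2)[137 + √7078105] ≈ (1/2)(137 + 2660.4708) = 1398.7354.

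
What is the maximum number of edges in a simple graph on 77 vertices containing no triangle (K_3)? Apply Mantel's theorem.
ex(77, K_3) = ⌊77^2/4⌋ = 1482

Mantel (1907): a triangle-free graph on n vertices has at most ⌊n^2/4⌋ edges, with equality for the complete bipartite graph K_{⌊n/2⌋, ⌈n/2⌉}. For n = 77: ⌊77^2/4⌋ = ⌊5929/4⌋ = 1482. The extremal graph is K_{38, 39}, which has 38·39 = 1482 edges.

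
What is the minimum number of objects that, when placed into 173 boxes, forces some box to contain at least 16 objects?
n = (16 − 1)·173 + 1 = 2596

By the generalised pigeonhole principle, to guarantee some box contains ≥ r objects we need more than (r − 1) · k objects total. Threshold: n = (r − 1) · k + 1. With r = 16 and k = 173: n = 15 · 173 + 1 = 2595 + 1 = 2596. For n = 2595 = 15 · 173, we can put exactly 15 objects in every box, avoiding 16 in any single one — so 2596 is tight.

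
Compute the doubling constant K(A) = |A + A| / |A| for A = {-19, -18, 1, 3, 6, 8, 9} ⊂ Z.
K = |A + A| / |A| = 25/7

Enumerate A + A = {a + b : a, b ∈ A}. With |A| = 7, there are |A|^2 = 49 ordered sum pairs; collecting distinct values, A + A = {-38, -37, -36, -18, -17, -16, -15, -13, -12, -11, -10, -9, 2, 4, 6, 7, 9, 10, 11, 12, 14, 15, 16, 17, 18}, so |A + A| = 25. Thus K = 25/7. For comparison, the minimum possible |A + A| over all 7-element sets is 2·7 − 1 = 13 (so min K = 13/7), attained only by arithmetic progressions.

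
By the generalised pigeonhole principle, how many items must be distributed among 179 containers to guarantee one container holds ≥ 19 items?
n = (19 − 1)·179 + 1 = 3223

By the generalised pigeonhole principle, to guarantee some box contains ≥ r objects we need more than (r − 1) · k objects total. Threshold: n = (r − 1) · k + 1. With r = 19 and k = 179: n = 18 · 179 + 1 = 3222 + 1 = 3223. For n = 3222 = 18 · 179, we can put exactly 18 objects in every box, avoiding 19 in any single one — so 3223 is tight.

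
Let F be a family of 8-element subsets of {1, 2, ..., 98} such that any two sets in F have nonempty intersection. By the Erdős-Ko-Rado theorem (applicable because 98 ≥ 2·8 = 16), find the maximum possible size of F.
max |F| = C(97, 7) = 12846240784

The Erdős-Ko-Rado theorem states: for n ≥ 2k, an intersecting family of k-subsets of an n-element set has size at most C(n − 1, k − 1), with equality for 'star' families {A ⊆ [n] : |A| = k, i ∈ A} (fix an element i). For n = 98, k = 8: C(97, 7) = 12846240784.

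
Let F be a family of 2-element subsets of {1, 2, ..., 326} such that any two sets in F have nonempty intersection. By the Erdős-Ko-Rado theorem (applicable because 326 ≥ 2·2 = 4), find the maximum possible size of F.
max |F| = C(325, 1) = 325

Erdős-Ko-Rado (1961): when n ≥ 2k, max |F| = C(n−1, k−1). The bound is attained by the star {A : i ∈ A} for any fixed i ∈ [n]. Here C(326−1, 2−1) = C(325, 1) = 325.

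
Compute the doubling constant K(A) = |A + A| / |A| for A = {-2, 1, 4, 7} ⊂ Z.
K = |A + A| / |A| = 7/4

Enumerate A + A = {a + b : a, b ∈ A}. With |A| = 4, there are |A|^2 = 16 ordered sum pairs; collecting distinct values, A + A = {-4, -1, 2, 5, 8, 11, 14}, so |A + A| = 7. Thus K = 7/4. Here |A + A| = 2|A| − 1 = 7, the minimum possible — so K = 7/4 is minimal, which holds iff A is an arithmetic progression.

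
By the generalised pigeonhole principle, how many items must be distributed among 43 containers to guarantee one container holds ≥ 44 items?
n = (44 − 1)·43 + 1 = 1850

By the generalised pigeonhole principle, to guarantee some box contains ≥ r objects we need more than (r − 1) · k objects total. Threshold: n = (r − 1) · k + 1. With r = 44 and k = 43: n = 43 · 43 + 1 = 1849 + 1 = 1850. For n = 1849 = 43 · 43, we can put exactly 43 objects in every box, avoiding 44 in any single one — so 1850 is tight.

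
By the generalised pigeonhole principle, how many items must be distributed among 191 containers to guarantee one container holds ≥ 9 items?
n = (9 − 1)·191 + 1 = 1529

By the generalised pigeonhole principle, to guarantee some box contains ≥ r objects we need more than (r − 1) · k objects total. Threshold: n = (r − 1) · k + 1. With r = 9 and k = 191: n = 8 · 191 + 1 = 1528 + 1 = 1529. For n = 1528 = 8 · 191, we can put exactly 8 objects in every box, avoiding 9 in any single one — so 1529 is tight.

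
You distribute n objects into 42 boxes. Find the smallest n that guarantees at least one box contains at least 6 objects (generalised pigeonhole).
n = (6 − 1)·42 + 1 = 211

By the generalised pigeonhole principle, to guarantee some box contains ≥ r objects we need more than (r − 1) · k objects total. Threshold: n = (r − 1) · k + 1. With r = 6 and k = 42: n = 5 · 42 + 1 = 210 + 1 = 211. For n = 210 = 5 · 42, we can put exactly 5 objects in every box, avoiding 6 in any single one — so 211 is tight.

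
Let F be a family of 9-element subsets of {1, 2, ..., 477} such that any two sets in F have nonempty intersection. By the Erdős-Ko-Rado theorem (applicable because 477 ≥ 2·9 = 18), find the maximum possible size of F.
max |F| = C(476, 8) = 61610272225804225

Erdős-Ko-Rado (1961): when n ≥ 2k, max |F| = C(n−1, k−1). The bound is attained by the star {A : i ∈ A} for any fixed i ∈ [n]. Here C(477−1, 9−1) = C(476, 8) = 61610272225804225.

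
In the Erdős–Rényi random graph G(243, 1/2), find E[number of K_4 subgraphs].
E[# K_4] = C(243, 4) · (1/2)^C(4, 2) = 141722460 / 2^6 = 35430615/16 = 2214413.4375

For each 4-subset S of vertices (there are C(243, 4) = 141722460 such S), let X_S = 1 if S induces a K_4 (all C(4, 2) = 6 edges present). Then P(X_S = 1) = (1/2)^6 = 1/64. By linearity of expectation, E[# K_4] = C(243, 4) · (1/2)^6 = 141722460 / 64 = 35430615/16 = 2214413.4375.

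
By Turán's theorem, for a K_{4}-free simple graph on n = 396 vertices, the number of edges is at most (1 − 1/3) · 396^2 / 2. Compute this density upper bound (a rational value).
Turán density bound = (2/3) · 396^2/2 = 52272

Turán's theorem: ex(n, K_{r+1}) is achieved by the complete r-partite Turán graph T(n, r) with parts as balanced as possible, and is at most (1 − 1/r) · n^2/2. For r = 3, n = 396: the density bound is (2/3) · 156816/2 = 52272. Since 3 ∣ 396, the Turán graph T(396, 3) has parts of equal size 132, and its edge count e(T(396, 3)) = 52272 attains the density bound exactly.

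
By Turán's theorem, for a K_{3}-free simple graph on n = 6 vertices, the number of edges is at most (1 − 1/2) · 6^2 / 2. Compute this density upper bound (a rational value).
Turán density bound = (1/2) · 6^2/2 = 9

Turán's theorem: ex(n, K_{r+1}) is achieved by the complete r-partite Turán graph T(n, r) with parts as balanced as possible, and is at most (1 − 1/r) · n^2/2. For r = 2, n = 6: the density bound is (1/2) · 36/2 = 9. Since 2 ∣ 6, the Turán graph T(6, 2) has parts of equal size 3, and its edge count e(T(6, 2)) = 9 attains the density bound exactly.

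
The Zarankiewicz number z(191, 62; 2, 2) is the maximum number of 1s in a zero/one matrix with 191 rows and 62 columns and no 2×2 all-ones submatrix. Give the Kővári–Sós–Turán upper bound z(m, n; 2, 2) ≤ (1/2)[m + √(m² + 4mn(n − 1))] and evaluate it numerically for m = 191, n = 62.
z(191, 62; 2, 2) ≤ (1/2)[191 + √(191² + 4·191·62·61)] = (1/2)[191 + √2925929] = 950.7674

Kővári–Sós–Turán: let r_1, ..., r_191 be the row sums and z = Σ r_i the total number of 1s. Each pair of columns can share at most one row with both entries 1 (else a 2×2 all-ones block appears), so Σ_i C(r_i, 2) ≤ C(62, 2) = 1891. By convexity Σ_i C(r_i, 2) ≥ 191·C(z/191, 2) = z(z − 191)/(2·191), giving z² − 191z − 191·62·61 ≤ 0 and hence z ≤ (1/2)[191 + √(36481 + 4·722362)] = (1/2)[191 + √2925929] ≈ (1/2)(191 + 1710.5347) = 950.7674.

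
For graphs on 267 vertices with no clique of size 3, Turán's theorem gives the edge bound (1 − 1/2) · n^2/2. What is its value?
Turán density bound = (1/2) · 267^2/2 = 71289/4 ≈ 17822.25

Turán's theorem: ex(n, K_{r+1}) is achieved by the complete r-partite Turán graph T(n, r) with parts as balanced as possible, and is at most (1 − 1/r) · n^2/2. For r = 2, n = 267: the density bound is (1/2) · 71289/2 = 71289/4 ≈ 17822.25. The integer-valued extremum is e(T(267, 2)) = 17822, which is strictly less than the density bound 71289/4 since 2 ∤ 267 (the parts of T(267, 2) cannot all be equal).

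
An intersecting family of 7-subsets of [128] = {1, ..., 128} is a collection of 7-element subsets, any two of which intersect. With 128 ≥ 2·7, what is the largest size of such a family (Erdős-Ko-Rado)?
max |F| = C(127, 6) = 5169379425

The Erdős-Ko-Rado theorem states: for n ≥ 2k, an intersecting family of k-subsets of an n-element set has size at most C(n − 1, k − 1), with equality for 'star' families {A ⊆ [n] : |A| = k, i ∈ A} (fix an element i). For n = 128, k = 7: C(127, 6) = 5169379425.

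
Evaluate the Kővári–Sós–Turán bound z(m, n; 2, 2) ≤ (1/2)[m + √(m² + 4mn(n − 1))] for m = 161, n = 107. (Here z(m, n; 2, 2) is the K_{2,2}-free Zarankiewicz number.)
z(161, 107; 2, 2) ≤ (1/2)[161 + √(161² + 4·161·107·106)] = (1/2)[161 + √7330169] = 1434.2142

Kővári–Sós–Turán: let r_1, ..., r_161 be the row sums and z = Σ r_i the total number of 1s. Each pair of columns can share at most one row with both entries 1 (else a 2×2 all-ones block appears), so Σ_i C(r_i, 2) ≤ C(107, 2) = 5671. By convexity Σ_i C(r_i, 2) ≥ 161·C(z/161, 2) = z(z − 161)/(2·161), giving z² − 161z − 161·107·106 ≤ 0 and hence z ≤ (1/2)[161 + √(25921 + 4·1826062)] = (1/2)[161 + √7330169] ≈ (1/2)(161 + 2707.4285) = 1434.2142.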